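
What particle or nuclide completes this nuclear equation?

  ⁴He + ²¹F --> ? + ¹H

Ne-24

Conserve mass number: 4 + 21 = A + 1, so A = 24.
Conserve atomic number: 2 + 9 = Z + 1, so Z = 10.
Z = 10 is neon, so the species is ²⁴Ne.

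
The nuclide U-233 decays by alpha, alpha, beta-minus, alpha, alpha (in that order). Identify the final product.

At-217

Start: (A, Z) = (233, 92).
After α: (229, 90).
After α: (225, 88).
After β⁻: (225, 89).
After α: (221, 87).
After α: (217, 85).
Z = 85 is astatine.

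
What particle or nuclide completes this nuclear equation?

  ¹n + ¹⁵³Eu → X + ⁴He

Pm-150

Conserve mass number: 1 + 153 = A + 4, so A = 150.
Conserve atomic number: 0 + 63 = Z + 2, so Z = 61.
Z = 61 is promethium, so the species is ¹⁵⁰Pm.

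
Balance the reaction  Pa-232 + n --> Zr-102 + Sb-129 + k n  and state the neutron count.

Conserve mass number: 233 = 102 + 129 + k, so k = 233 − 231 = 2.
Check atomic number: 91 = 40 + 51 + 0 = 91. ✓

2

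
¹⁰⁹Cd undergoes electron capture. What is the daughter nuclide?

Electron capture: mass number changes by +0, atomic number by -1.
A: 109 = 109; Z: 48 − 1 = 47.
Z = 47 is silver, so the daughter is ¹⁰⁹Ag.

Ag-109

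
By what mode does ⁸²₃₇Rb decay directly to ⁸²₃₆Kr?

ΔA = 82 − 82 = 0; ΔZ = 36 − 37 = -1.
A is unchanged and Z drops by 1 — a proton has become a neutron (β⁺ emission or electron capture).

beta-plus decay or electron capture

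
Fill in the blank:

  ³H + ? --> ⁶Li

He-3

Conserve mass number: 3 + A = 6, so A = 3.
Conserve atomic number: 1 + Z = 3, so Z = 2.
Z = 2 is helium, so the species is ³He.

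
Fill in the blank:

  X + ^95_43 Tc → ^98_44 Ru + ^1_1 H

Conserve mass number: A + 95 = 98 + 1, so A = 4.
Conserve atomic number: Z + 43 = 44 + 1, so Z = 2.
A = 4 and Z = 2 is ^4_2 He — an alpha particle.

alpha particle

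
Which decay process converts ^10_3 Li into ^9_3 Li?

ΔA = 9 − 10 = -1; ΔZ = 3 − 3 = +0.
A drops by 1 with Z unchanged — a neutron was emitted.

neutron emission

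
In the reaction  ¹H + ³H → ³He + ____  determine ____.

neutron

Conserve mass number: 1 + 3 = 3 + A, so A = 1.
Conserve atomic number: 1 + 1 = 2 + Z, so Z = 0.
A = 1 and Z = 0 is ¹n — a neutron.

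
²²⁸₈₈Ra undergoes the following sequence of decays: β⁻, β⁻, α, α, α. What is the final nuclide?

Po-216

Start: (A, Z) = (228, 88).
After β⁻: (228, 89).
After β⁻: (228, 90).
After α: (224, 88).
After α: (220, 86).
After α: (216, 84).
Z = 84 is polonium.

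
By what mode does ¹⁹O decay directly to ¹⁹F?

beta-minus decay

ΔA = 19 − 19 = 0; ΔZ = 9 − 8 = +1.
A is unchanged and Z rises by 1 — a neutron has become a proton (β⁻ decay).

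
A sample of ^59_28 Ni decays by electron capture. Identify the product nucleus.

Electron capture: mass number changes by +0, atomic number by -1.
A: 59 = 59; Z: 28 − 1 = 27.
Z = 27 is cobalt, so the daughter is ^59_27 Co.

Co-59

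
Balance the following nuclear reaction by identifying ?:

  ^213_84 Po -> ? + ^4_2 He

Pb-209

Conserve mass number: 213 = A + 4, so A = 209.
Conserve atomic number: 84 = Z + 2, so Z = 82.
Z = 82 is lead, so the species is ^209_82 Pb.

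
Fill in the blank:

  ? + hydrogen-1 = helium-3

Conserve mass number: A + 1 = 3, so A = 2.
Conserve atomic number: Z + 1 = 2, so Z = 1.
A = 2 and Z = 1 is hydrogen-2 — a deuteron.

deuteron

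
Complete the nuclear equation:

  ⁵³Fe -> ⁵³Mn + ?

positron

Conserve mass number: 53 = 53 + A, so A = 0.
Conserve atomic number: 26 = 25 + Z, so Z = 1.
A = 0 and Z = 1 is e⁺ — a positron.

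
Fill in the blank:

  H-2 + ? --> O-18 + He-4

F-20

Conserve mass number: 2 + A = 18 + 4, so A = 20.
Conserve atomic number: 1 + Z = 8 + 2, so Z = 9.
Z = 9 is fluorine, so the species is F-20.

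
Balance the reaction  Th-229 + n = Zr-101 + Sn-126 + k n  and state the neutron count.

3

Conserve mass number: 230 = 101 + 126 + k, so k = 230 − 227 = 3.
Check atomic number: 90 = 40 + 50 + 0 = 90. ✓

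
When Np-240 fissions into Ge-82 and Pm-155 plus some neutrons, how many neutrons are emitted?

Conserve mass number: 240 = 82 + 155 + k, so k = 240 − 237 = 3.
Check atomic number: 93 = 32 + 61 + 0 = 93. ✓

3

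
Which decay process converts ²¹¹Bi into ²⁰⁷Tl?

ΔA = 207 − 211 = -4; ΔZ = 81 − 83 = -2.
A drops by 4 and Z drops by 2 — the signature of alpha emission.

alpha decay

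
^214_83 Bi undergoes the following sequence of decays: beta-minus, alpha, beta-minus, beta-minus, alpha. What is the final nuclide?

Pb-206

Start: (A, Z) = (214, 83).
After β⁻: (214, 84).
After α: (210, 82).
After β⁻: (210, 83).
After β⁻: (210, 84).
After α: (206, 82).
Z = 82 is lead.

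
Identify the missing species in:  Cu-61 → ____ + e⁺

Conserve mass number: 61 = A + 0, so A = 61.
Conserve atomic number: 29 = Z + 1, so Z = 28.
Z = 28 is nickel, so the species is Ni-61.

Ni-61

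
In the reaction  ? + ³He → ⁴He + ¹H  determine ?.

Conserve mass number: A + 3 = 4 + 1, so A = 2.
Conserve atomic number: Z + 2 = 2 + 1, so Z = 1.
A = 2 and Z = 1 is ²H — a deuteron.

deuteron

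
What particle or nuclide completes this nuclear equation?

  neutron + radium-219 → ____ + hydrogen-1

Fr-219

Conserve mass number: 1 + 219 = A + 1, so A = 219.
Conserve atomic number: 0 + 88 = Z + 1, so Z = 87.
Z = 87 is francium, so the species is francium-219.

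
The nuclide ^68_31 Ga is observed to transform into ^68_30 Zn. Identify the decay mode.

ΔA = 68 − 68 = 0; ΔZ = 30 − 31 = -1.
A is unchanged and Z drops by 1 — a proton has become a neutron (β⁺ emission or electron capture).

beta-plus decay or electron capture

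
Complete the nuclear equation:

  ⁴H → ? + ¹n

H-3

Conserve mass number: 4 = A + 1, so A = 3.
Conserve atomic number: 1 = Z + 0, so Z = 1.
A = 3 and Z = 1 is ³H — a triton.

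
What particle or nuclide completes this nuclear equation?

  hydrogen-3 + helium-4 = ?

Li-7

Conserve mass number: 3 + 4 = A, so A = 7.
Conserve atomic number: 1 + 2 = Z, so Z = 3.
Z = 3 is lithium, so the species is lithium-7.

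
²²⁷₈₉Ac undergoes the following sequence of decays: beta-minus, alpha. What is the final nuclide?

Ra-223

Start: (A, Z) = (227, 89).
After β⁻: (227, 90).
After α: (223, 88).
Z = 88 is radium.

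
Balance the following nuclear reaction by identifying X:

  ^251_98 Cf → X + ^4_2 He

Cm-247

Conserve mass number: 251 = A + 4, so A = 247.
Conserve atomic number: 98 = Z + 2, so Z = 96.
Z = 96 is curium, so the species is ^247_96 Cm.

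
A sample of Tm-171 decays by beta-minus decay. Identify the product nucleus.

Beta-minus decay: mass number changes by +0, atomic number by +1.
A: 171 = 171; Z: 69 + 1 = 70.
Z = 70 is ytterbium, so the daughter is Yb-171.

Yb-171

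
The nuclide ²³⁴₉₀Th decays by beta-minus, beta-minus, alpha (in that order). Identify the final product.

Th-230

Start: (A, Z) = (234, 90).
After β⁻: (234, 91).
After β⁻: (234, 92).
After α: (230, 90).
Z = 90 is thorium.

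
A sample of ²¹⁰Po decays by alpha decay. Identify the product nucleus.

Alpha decay: mass number changes by -4, atomic number by -2.
A: 210 − 4 = 206; Z: 84 − 2 = 82.
Z = 82 is lead, so the daughter is ²⁰⁶Pb.

Pb-206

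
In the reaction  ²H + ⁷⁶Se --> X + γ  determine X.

Conserve mass number: 2 + 76 = A + 0, so A = 78.
Conserve atomic number: 1 + 34 = Z + 0, so Z = 35.
Z = 35 is bromine, so the species is ⁷⁸Br.

Br-78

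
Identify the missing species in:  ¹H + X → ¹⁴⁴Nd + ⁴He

Conserve mass number: 1 + A = 144 + 4, so A = 147.
Conserve atomic number: 1 + Z = 60 + 2, so Z = 61.
Z = 61 is promethium, so the species is ¹⁴⁷Pm.

Pm-147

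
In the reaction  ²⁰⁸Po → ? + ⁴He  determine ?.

Pb-204

Conserve mass number: 208 = A + 4, so A = 204.
Conserve atomic number: 84 = Z + 2, so Z = 82.
Z = 82 is lead, so the species is ²⁰⁴Pb.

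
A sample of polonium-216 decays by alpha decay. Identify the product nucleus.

Alpha decay: mass number changes by -4, atomic number by -2.
A: 216 − 4 = 212; Z: 84 − 2 = 82.
Z = 82 is lead, so the daughter is lead-212.

Pb-212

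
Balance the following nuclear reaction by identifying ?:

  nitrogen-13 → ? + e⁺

Conserve mass number: 13 = A + 0, so A = 13.
Conserve atomic number: 7 = Z + 1, so Z = 6.
Z = 6 is carbon, so the species is carbon-13.

C-13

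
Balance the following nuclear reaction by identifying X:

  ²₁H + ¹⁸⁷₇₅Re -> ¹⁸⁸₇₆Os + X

Conserve mass number: 2 + 187 = 188 + A, so A = 1.
Conserve atomic number: 1 + 75 = 76 + Z, so Z = 0.
A = 1 and Z = 0 is ¹₀n — a neutron.

neutron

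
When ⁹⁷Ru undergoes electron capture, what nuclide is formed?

Electron capture: mass number changes by +0, atomic number by -1.
A: 97 = 97; Z: 44 − 1 = 43.
Z = 43 is technetium, so the daughter is ⁹⁷Tc.

Tc-97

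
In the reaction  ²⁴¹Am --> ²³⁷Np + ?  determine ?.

alpha particle

Conserve mass number: 241 = 237 + A, so A = 4.
Conserve atomic number: 95 = 93 + Z, so Z = 2.
A = 4 and Z = 2 is ⁴He — an alpha particle.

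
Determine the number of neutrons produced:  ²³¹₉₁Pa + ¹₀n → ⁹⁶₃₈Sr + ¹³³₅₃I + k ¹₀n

Conserve mass number: 232 = 96 + 133 + k, so k = 232 − 229 = 3.
Check atomic number: 91 = 38 + 53 + 0 = 91. ✓

3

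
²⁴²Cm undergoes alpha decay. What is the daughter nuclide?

Alpha decay: mass number changes by -4, atomic number by -2.
A: 242 − 4 = 238; Z: 96 − 2 = 94.
Z = 94 is plutonium, so the daughter is ²³⁸Pu.

Pu-238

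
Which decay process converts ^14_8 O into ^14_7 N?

beta-plus decay or electron capture

ΔA = 14 − 14 = 0; ΔZ = 7 − 8 = -1.
A is unchanged and Z drops by 1 — a proton has become a neutron (β⁺ emission or electron capture).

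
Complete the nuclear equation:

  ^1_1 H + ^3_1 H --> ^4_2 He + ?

gamma ray

Conserve mass number: 1 + 3 = 4 + A, so A = 0.
Conserve atomic number: 1 + 1 = 2 + Z, so Z = 0.
A = 0 and Z = 0 is ^0_0 γ — a gamma ray.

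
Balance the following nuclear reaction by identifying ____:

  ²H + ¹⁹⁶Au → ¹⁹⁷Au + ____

Conserve mass number: 2 + 196 = 197 + A, so A = 1.
Conserve atomic number: 1 + 79 = 79 + Z, so Z = 1.
A = 1 and Z = 1 is ¹H — a proton.

proton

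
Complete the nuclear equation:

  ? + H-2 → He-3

proton

Conserve mass number: A + 2 = 3, so A = 1.
Conserve atomic number: Z + 1 = 2, so Z = 1.
A = 1 and Z = 1 is H-1 — a proton.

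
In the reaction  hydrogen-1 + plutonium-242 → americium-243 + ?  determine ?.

gamma ray

Conserve mass number: 1 + 242 = 243 + A, so A = 0.
Conserve atomic number: 1 + 94 = 95 + Z, so Z = 0.
A = 0 and Z = 0 is γ — a gamma ray.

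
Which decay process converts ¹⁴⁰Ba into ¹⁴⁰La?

beta-minus decay

ΔA = 140 − 140 = 0; ΔZ = 57 − 56 = +1.
A is unchanged and Z rises by 1 — a neutron has become a proton (β⁻ decay).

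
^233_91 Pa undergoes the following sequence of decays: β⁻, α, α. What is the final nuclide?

Ra-225

Start: (A, Z) = (233, 91).
After β⁻: (233, 92).
After α: (229, 90).
After α: (225, 88).
Z = 88 is radium.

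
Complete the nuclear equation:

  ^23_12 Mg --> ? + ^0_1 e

Conserve mass number: 23 = A + 0, so A = 23.
Conserve atomic number: 12 = Z + 1, so Z = 11.
Z = 11 is sodium, so the species is ^23_11 Na.

Na-23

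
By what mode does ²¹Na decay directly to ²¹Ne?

ΔA = 21 − 21 = 0; ΔZ = 10 − 11 = -1.
A is unchanged and Z drops by 1 — a proton has become a neutron (β⁺ emission or electron capture).

beta-plus decay or electron capture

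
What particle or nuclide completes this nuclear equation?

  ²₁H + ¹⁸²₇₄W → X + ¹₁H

W-183

Conserve mass number: 2 + 182 = A + 1, so A = 183.
Conserve atomic number: 1 + 74 = Z + 1, so Z = 74.
Z = 74 is tungsten, so the species is ¹⁸³₇₄W.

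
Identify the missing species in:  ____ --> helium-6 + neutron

Conserve mass number: A = 6 + 1, so A = 7.
Conserve atomic number: Z = 2 + 0, so Z = 2.
Z = 2 is helium, so the species is helium-7.

He-7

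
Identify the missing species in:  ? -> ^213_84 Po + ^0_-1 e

Conserve mass number: A = 213 + 0, so A = 213.
Conserve atomic number: Z = 84 − 1, so Z = 83.
Z = 83 is bismuth, so the species is ^213_83 Bi.

Bi-213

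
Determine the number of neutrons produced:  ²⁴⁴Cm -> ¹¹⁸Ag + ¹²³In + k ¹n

Conserve mass number: 244 = 118 + 123 + k, so k = 244 − 241 = 3.
Check atomic number: 96 = 47 + 49 + 0 = 96. ✓

3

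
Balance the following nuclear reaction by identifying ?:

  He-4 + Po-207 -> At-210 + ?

Conserve mass number: 4 + 207 = 210 + A, so A = 1.
Conserve atomic number: 2 + 84 = 85 + Z, so Z = 1.
A = 1 and Z = 1 is H-1 — a proton.

proton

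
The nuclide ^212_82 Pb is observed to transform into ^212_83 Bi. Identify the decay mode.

beta-minus decay

ΔA = 212 − 212 = 0; ΔZ = 83 − 82 = +1.
A is unchanged and Z rises by 1 — a neutron has become a proton (β⁻ decay).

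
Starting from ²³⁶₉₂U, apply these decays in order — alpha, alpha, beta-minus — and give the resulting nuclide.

Start: (A, Z) = (236, 92).
After α: (232, 90).
After α: (228, 88).
After β⁻: (228, 89).
Z = 89 is actinium.

Ac-228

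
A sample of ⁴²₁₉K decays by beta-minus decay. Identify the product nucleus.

Beta-minus decay: mass number changes by +0, atomic number by +1.
A: 42 = 42; Z: 19 + 1 = 20.
Z = 20 is calcium, so the daughter is ⁴²₂₀Ca.

Ca-42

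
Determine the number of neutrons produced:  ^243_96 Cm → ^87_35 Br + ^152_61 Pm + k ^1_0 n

4

Conserve mass number: 243 = 87 + 152 + k, so k = 243 − 239 = 4.
Check atomic number: 96 = 35 + 61 + 0 = 96. ✓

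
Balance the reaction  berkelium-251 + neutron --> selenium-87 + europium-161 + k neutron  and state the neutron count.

Conserve mass number: 252 = 87 + 161 + k, so k = 252 − 248 = 4.
Check atomic number: 97 = 34 + 63 + 0 = 97. ✓

4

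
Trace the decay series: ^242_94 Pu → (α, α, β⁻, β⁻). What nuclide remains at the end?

U-234

Start: (A, Z) = (242, 94).
After α: (238, 92).
After α: (234, 90).
After β⁻: (234, 91).
After β⁻: (234, 92).
Z = 92 is uranium.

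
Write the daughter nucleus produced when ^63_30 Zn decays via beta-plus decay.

Cu-63

Beta-plus decay: mass number changes by +0, atomic number by -1.
A: 63 = 63; Z: 30 − 1 = 29.
Z = 29 is copper, so the daughter is ^63_29 Cu.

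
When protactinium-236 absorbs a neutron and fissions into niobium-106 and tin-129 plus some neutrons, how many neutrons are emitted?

2

Conserve mass number: 237 = 106 + 129 + k, so k = 237 − 235 = 2.
Check atomic number: 91 = 41 + 50 + 0 = 91. ✓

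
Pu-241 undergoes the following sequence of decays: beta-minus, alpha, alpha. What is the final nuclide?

Pa-233

Start: (A, Z) = (241, 94).
After β⁻: (241, 95).
After α: (237, 93).
After α: (233, 91).
Z = 91 is protactinium.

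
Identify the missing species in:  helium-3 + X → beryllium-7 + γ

alpha particle

Conserve mass number: 3 + A = 7 + 0, so A = 4.
Conserve atomic number: 2 + Z = 4 + 0, so Z = 2.
A = 4 and Z = 2 is helium-4 — an alpha particle.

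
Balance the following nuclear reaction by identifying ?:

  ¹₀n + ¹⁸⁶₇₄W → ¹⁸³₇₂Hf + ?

alpha particle

Conserve mass number: 1 + 186 = 183 + A, so A = 4.
Conserve atomic number: 0 + 74 = 72 + Z, so Z = 2.
A = 4 and Z = 2 is ⁴₂He — an alpha particle.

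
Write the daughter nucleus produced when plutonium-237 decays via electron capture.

Np-237

Electron capture: mass number changes by +0, atomic number by -1.
A: 237 = 237; Z: 94 − 1 = 93.
Z = 93 is neptunium, so the daughter is neptunium-237.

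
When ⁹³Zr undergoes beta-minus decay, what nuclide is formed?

Nb-93

Beta-minus decay: mass number changes by +0, atomic number by +1.
A: 93 = 93; Z: 40 + 1 = 41.
Z = 41 is niobium, so the daughter is ⁹³Nb.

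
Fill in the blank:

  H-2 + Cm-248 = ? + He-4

Conserve mass number: 2 + 248 = A + 4, so A = 246.
Conserve atomic number: 1 + 96 = Z + 2, so Z = 95.
Z = 95 is americium, so the species is Am-246.

Am-246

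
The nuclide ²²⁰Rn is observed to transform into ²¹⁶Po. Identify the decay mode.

alpha decay

ΔA = 216 − 220 = -4; ΔZ = 84 − 86 = -2.
A drops by 4 and Z drops by 2 — the signature of alpha emission.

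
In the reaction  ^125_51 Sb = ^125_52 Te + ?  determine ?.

beta-minus particle

Conserve mass number: 125 = 125 + A, so A = 0.
Conserve atomic number: 51 = 52 + Z, so Z = -1.
A = 0 and Z = -1 is ^0_-1 e — a beta-minus particle.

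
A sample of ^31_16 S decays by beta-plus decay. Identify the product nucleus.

P-31

Beta-plus decay: mass number changes by +0, atomic number by -1.
A: 31 = 31; Z: 16 − 1 = 15.
Z = 15 is phosphorus, so the daughter is ^31_15 P.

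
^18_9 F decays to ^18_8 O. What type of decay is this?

ΔA = 18 − 18 = 0; ΔZ = 8 − 9 = -1.
A is unchanged and Z drops by 1 — a proton has become a neutron (β⁺ emission or electron capture).

beta-plus decay or electron capture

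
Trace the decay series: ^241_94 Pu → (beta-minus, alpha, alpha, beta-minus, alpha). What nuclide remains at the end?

Start: (A, Z) = (241, 94).
After β⁻: (241, 95).
After α: (237, 93).
After α: (233, 91).
After β⁻: (233, 92).
After α: (229, 90).
Z = 90 is thorium.

Th-229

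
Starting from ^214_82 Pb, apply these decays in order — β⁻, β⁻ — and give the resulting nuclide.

Po-214

Start: (A, Z) = (214, 82).
After β⁻: (214, 83).
After β⁻: (214, 84).
Z = 84 is polonium.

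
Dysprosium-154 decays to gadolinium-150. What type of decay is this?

ΔA = 150 − 154 = -4; ΔZ = 64 − 66 = -2.
A drops by 4 and Z drops by 2 — the signature of alpha emission.

alpha decay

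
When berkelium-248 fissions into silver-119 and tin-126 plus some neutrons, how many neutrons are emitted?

Conserve mass number: 248 = 119 + 126 + k, so k = 248 − 245 = 3.
Check atomic number: 97 = 47 + 50 + 0 = 97. ✓

3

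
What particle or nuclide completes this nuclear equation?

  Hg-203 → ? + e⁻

Conserve mass number: 203 = A + 0, so A = 203.
Conserve atomic number: 80 = Z − 1, so Z = 81.
Z = 81 is thallium, so the species is Tl-203.

Tl-203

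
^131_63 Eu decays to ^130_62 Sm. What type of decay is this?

ΔA = 130 − 131 = -1; ΔZ = 62 − 63 = -1.
A drops by 1 and Z drops by 1 — a proton was emitted.

proton emission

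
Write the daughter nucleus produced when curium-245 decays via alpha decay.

Pu-241

Alpha decay: mass number changes by -4, atomic number by -2.
A: 245 − 4 = 241; Z: 96 − 2 = 94.
Z = 94 is plutonium, so the daughter is plutonium-241.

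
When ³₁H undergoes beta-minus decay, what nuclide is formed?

Beta-minus decay: mass number changes by +0, atomic number by +1.
A: 3 = 3; Z: 1 + 1 = 2.
Z = 2 is helium, so the daughter is ³₂He.

He-3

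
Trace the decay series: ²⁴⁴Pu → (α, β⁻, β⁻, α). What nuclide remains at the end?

U-236

Start: (A, Z) = (244, 94).
After α: (240, 92).
After β⁻: (240, 93).
After β⁻: (240, 94).
After α: (236, 92).
Z = 92 is uranium.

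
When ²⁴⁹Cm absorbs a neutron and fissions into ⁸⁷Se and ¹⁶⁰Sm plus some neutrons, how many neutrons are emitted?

3

Conserve mass number: 250 = 87 + 160 + k, so k = 250 − 247 = 3.
Check atomic number: 96 = 34 + 62 + 0 = 96. ✓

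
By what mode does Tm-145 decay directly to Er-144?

proton emission

ΔA = 144 − 145 = -1; ΔZ = 68 − 69 = -1.
A drops by 1 and Z drops by 1 — a proton was emitted.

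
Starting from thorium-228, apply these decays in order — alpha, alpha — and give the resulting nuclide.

Start: (A, Z) = (228, 90).
After α: (224, 88).
After α: (220, 86).
Z = 86 is radon.

Rn-220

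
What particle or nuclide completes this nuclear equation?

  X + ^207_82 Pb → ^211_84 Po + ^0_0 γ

Conserve mass number: A + 207 = 211 + 0, so A = 4.
Conserve atomic number: Z + 82 = 84 + 0, so Z = 2.
A = 4 and Z = 2 is ^4_2 He — an alpha particle.

alpha particle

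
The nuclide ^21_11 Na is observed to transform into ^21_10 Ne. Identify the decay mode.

ΔA = 21 − 21 = 0; ΔZ = 10 − 11 = -1.
A is unchanged and Z drops by 1 — a proton has become a neutron (β⁺ emission or electron capture).

beta-plus decay or electron capture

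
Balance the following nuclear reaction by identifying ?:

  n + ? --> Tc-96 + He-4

Rh-99

Conserve mass number: 1 + A = 96 + 4, so A = 99.
Conserve atomic number: 0 + Z = 43 + 2, so Z = 45.
Z = 45 is rhodium, so the species is Rh-99.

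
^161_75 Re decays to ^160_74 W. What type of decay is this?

ΔA = 160 − 161 = -1; ΔZ = 74 − 75 = -1.
A drops by 1 and Z drops by 1 — a proton was emitted.

proton emission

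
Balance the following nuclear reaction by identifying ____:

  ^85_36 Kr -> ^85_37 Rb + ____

Conserve mass number: 85 = 85 + A, so A = 0.
Conserve atomic number: 36 = 37 + Z, so Z = -1.
A = 0 and Z = -1 is ^0_-1 e — a beta-minus particle.

beta-minus particle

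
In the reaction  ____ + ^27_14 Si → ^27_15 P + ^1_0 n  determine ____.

proton

Conserve mass number: A + 27 = 27 + 1, so A = 1.
Conserve atomic number: Z + 14 = 15 + 0, so Z = 1.
A = 1 and Z = 1 is ^1_1 H — a proton.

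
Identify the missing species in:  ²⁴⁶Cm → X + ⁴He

Conserve mass number: 246 = A + 4, so A = 242.
Conserve atomic number: 96 = Z + 2, so Z = 94.
Z = 94 is plutonium, so the species is ²⁴²Pu.

Pu-242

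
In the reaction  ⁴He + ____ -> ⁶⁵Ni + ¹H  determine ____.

Co-62

Conserve mass number: 4 + A = 65 + 1, so A = 62.
Conserve atomic number: 2 + Z = 28 + 1, so Z = 27.
Z = 27 is cobalt, so the species is ⁶²Co.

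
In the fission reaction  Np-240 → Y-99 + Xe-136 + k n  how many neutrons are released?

5

Conserve mass number: 240 = 99 + 136 + k, so k = 240 − 235 = 5.
Check atomic number: 93 = 39 + 54 + 0 = 93. ✓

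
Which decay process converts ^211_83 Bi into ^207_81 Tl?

ΔA = 207 − 211 = -4; ΔZ = 81 − 83 = -2.
A drops by 4 and Z drops by 2 — the signature of alpha emission.

alpha decay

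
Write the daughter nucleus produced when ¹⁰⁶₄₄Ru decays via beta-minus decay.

Rh-106

Beta-minus decay: mass number changes by +0, atomic number by +1.
A: 106 = 106; Z: 44 + 1 = 45.
Z = 45 is rhodium, so the daughter is ¹⁰⁶₄₅Rh.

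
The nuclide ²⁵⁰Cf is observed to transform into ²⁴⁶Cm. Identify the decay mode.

alpha decay

ΔA = 246 − 250 = -4; ΔZ = 96 − 98 = -2.
A drops by 4 and Z drops by 2 — the signature of alpha emission.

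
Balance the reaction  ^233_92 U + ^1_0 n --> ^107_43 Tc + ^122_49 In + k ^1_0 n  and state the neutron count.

5

Conserve mass number: 234 = 107 + 122 + k, so k = 234 − 229 = 5.
Check atomic number: 92 = 43 + 49 + 0 = 92. ✓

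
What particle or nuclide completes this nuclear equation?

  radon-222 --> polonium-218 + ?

Conserve mass number: 222 = 218 + A, so A = 4.
Conserve atomic number: 86 = 84 + Z, so Z = 2.
A = 4 and Z = 2 is helium-4 — an alpha particle.

alpha particle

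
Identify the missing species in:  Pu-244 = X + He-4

U-240

Conserve mass number: 244 = A + 4, so A = 240.
Conserve atomic number: 94 = Z + 2, so Z = 92.
Z = 92 is uranium, so the species is U-240.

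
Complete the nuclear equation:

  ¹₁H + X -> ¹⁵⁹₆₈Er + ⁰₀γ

Ho-158

Conserve mass number: 1 + A = 159 + 0, so A = 158.
Conserve atomic number: 1 + Z = 68 + 0, so Z = 67.
Z = 67 is holmium, so the species is ¹⁵⁸₆₇Ho.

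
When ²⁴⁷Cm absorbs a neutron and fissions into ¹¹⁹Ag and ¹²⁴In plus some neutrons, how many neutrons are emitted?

5

Conserve mass number: 248 = 119 + 124 + k, so k = 248 − 243 = 5.
Check atomic number: 96 = 47 + 49 + 0 = 96. ✓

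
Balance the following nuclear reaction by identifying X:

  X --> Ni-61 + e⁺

Cu-61

Conserve mass number: A = 61 + 0, so A = 61.
Conserve atomic number: Z = 28 + 1, so Z = 29.
Z = 29 is copper, so the species is Cu-61.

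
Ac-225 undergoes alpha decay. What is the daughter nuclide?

Alpha decay: mass number changes by -4, atomic number by -2.
A: 225 − 4 = 221; Z: 89 − 2 = 87.
Z = 87 is francium, so the daughter is Fr-221.

Fr-221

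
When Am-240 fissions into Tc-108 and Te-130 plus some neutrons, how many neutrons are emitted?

2

Conserve mass number: 240 = 108 + 130 + k, so k = 240 − 238 = 2.
Check atomic number: 95 = 43 + 52 + 0 = 95. ✓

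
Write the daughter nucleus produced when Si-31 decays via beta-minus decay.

P-31

Beta-minus decay: mass number changes by +0, atomic number by +1.
A: 31 = 31; Z: 14 + 1 = 15.
Z = 15 is phosphorus, so the daughter is P-31.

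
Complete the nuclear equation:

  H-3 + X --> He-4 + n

Conserve mass number: 3 + A = 4 + 1, so A = 2.
Conserve atomic number: 1 + Z = 2 + 0, so Z = 1.
A = 2 and Z = 1 is H-2 — a deuteron.

deuteron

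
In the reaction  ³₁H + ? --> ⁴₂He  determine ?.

proton

Conserve mass number: 3 + A = 4, so A = 1.
Conserve atomic number: 1 + Z = 2, so Z = 1.
A = 1 and Z = 1 is ¹₁H — a proton.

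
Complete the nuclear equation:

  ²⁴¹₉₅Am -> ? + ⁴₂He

Conserve mass number: 241 = A + 4, so A = 237.
Conserve atomic number: 95 = Z + 2, so Z = 93.
Z = 93 is neptunium, so the species is ²³⁷₉₃Np.

Np-237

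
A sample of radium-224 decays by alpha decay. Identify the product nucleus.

Rn-220

Alpha decay: mass number changes by -4, atomic number by -2.
A: 224 − 4 = 220; Z: 88 − 2 = 86.
Z = 86 is radon, so the daughter is radon-220.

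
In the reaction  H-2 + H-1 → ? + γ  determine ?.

Conserve mass number: 2 + 1 = A + 0, so A = 3.
Conserve atomic number: 1 + 1 = Z + 0, so Z = 2.
Z = 2 is helium, so the species is He-3.

He-3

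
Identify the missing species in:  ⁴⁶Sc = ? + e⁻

Conserve mass number: 46 = A + 0, so A = 46.
Conserve atomic number: 21 = Z − 1, so Z = 22.
Z = 22 is titanium, so the species is ⁴⁶Ti.

Ti-46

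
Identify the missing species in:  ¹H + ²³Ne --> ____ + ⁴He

F-20

Conserve mass number: 1 + 23 = A + 4, so A = 20.
Conserve atomic number: 1 + 10 = Z + 2, so Z = 9.
Z = 9 is fluorine, so the species is ²⁰F.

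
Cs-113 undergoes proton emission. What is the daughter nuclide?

Proton emission: mass number changes by -1, atomic number by -1.
A: 113 − 1 = 112; Z: 55 − 1 = 54.
Z = 54 is xenon, so the daughter is Xe-112.

Xe-112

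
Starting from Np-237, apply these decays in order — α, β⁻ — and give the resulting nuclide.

Start: (A, Z) = (237, 93).
After α: (233, 91).
After β⁻: (233, 92).
Z = 92 is uranium.

U-233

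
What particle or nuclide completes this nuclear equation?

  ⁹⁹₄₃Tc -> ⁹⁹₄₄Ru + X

beta-minus particle

Conserve mass number: 99 = 99 + A, so A = 0.
Conserve atomic number: 43 = 44 + Z, so Z = -1.
A = 0 and Z = -1 is ⁰₋₁e — a beta-minus particle.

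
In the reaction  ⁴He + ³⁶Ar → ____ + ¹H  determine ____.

K-39

Conserve mass number: 4 + 36 = A + 1, so A = 39.
Conserve atomic number: 2 + 18 = Z + 1, so Z = 19.
Z = 19 is potassium, so the species is ³⁹K.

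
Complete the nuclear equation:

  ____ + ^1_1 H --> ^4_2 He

Conserve mass number: A + 1 = 4, so A = 3.
Conserve atomic number: Z + 1 = 2, so Z = 1.
A = 3 and Z = 1 is ^3_1 H — a triton.

triton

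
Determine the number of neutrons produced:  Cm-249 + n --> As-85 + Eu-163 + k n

2

Conserve mass number: 250 = 85 + 163 + k, so k = 250 − 248 = 2.
Check atomic number: 96 = 33 + 63 + 0 = 96. ✓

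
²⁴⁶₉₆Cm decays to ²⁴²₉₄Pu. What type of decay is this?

alpha decay

ΔA = 242 − 246 = -4; ΔZ = 94 − 96 = -2.
A drops by 4 and Z drops by 2 — the signature of alpha emission.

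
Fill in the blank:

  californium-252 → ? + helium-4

Cm-248

Conserve mass number: 252 = A + 4, so A = 248.
Conserve atomic number: 98 = Z + 2, so Z = 96.
Z = 96 is curium, so the species is curium-248.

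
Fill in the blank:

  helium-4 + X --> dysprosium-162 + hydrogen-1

Tb-159

Conserve mass number: 4 + A = 162 + 1, so A = 159.
Conserve atomic number: 2 + Z = 66 + 1, so Z = 65.
Z = 65 is terbium, so the species is terbium-159.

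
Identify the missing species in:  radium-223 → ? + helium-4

Conserve mass number: 223 = A + 4, so A = 219.
Conserve atomic number: 88 = Z + 2, so Z = 86.
Z = 86 is radon, so the species is radon-219.

Rn-219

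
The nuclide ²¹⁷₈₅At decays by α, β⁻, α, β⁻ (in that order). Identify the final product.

Start: (A, Z) = (217, 85).
After α: (213, 83).
After β⁻: (213, 84).
After α: (209, 82).
After β⁻: (209, 83).
Z = 83 is bismuth.

Bi-209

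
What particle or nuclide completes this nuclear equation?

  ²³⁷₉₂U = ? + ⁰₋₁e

Np-237

Conserve mass number: 237 = A + 0, so A = 237.
Conserve atomic number: 92 = Z − 1, so Z = 93.
Z = 93 is neptunium, so the species is ²³⁷₉₃Np.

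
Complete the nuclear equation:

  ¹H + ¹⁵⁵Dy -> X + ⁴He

Tb-152

Conserve mass number: 1 + 155 = A + 4, so A = 152.
Conserve atomic number: 1 + 66 = Z + 2, so Z = 65.
Z = 65 is terbium, so the species is ¹⁵²Tb.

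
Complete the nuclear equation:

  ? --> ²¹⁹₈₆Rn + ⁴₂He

Ra-223

Conserve mass number: A = 219 + 4, so A = 223.
Conserve atomic number: Z = 86 + 2, so Z = 88.
Z = 88 is radium, so the species is ²²³₈₈Ra.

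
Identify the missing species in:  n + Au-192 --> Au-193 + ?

Conserve mass number: 1 + 192 = 193 + A, so A = 0.
Conserve atomic number: 0 + 79 = 79 + Z, so Z = 0.
A = 0 and Z = 0 is γ — a gamma ray.

gamma ray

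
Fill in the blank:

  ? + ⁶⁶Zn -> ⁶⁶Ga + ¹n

proton

Conserve mass number: A + 66 = 66 + 1, so A = 1.
Conserve atomic number: Z + 30 = 31 + 0, so Z = 1.
A = 1 and Z = 1 is ¹H — a proton.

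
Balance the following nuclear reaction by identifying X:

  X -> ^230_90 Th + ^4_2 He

U-234

Conserve mass number: A = 230 + 4, so A = 234.
Conserve atomic number: Z = 90 + 2, so Z = 92.
Z = 92 is uranium, so the species is ^234_92 U.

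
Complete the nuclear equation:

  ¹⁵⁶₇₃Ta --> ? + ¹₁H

Conserve mass number: 156 = A + 1, so A = 155.
Conserve atomic number: 73 = Z + 1, so Z = 72.
Z = 72 is hafnium, so the species is ¹⁵⁵₇₂Hf.

Hf-155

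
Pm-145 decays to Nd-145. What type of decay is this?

beta-plus decay or electron capture

ΔA = 145 − 145 = 0; ΔZ = 60 − 61 = -1.
A is unchanged and Z drops by 1 — a proton has become a neutron (β⁺ emission or electron capture).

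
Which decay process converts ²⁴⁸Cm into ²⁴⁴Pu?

ΔA = 244 − 248 = -4; ΔZ = 94 − 96 = -2.
A drops by 4 and Z drops by 2 — the signature of alpha emission.

alpha decay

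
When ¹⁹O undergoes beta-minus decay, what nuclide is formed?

Beta-minus decay: mass number changes by +0, atomic number by +1.
A: 19 = 19; Z: 8 + 1 = 9.
Z = 9 is fluorine, so the daughter is ¹⁹F.

F-19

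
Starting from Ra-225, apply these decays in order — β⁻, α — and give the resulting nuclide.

Fr-221

Start: (A, Z) = (225, 88).
After β⁻: (225, 89).
After α: (221, 87).
Z = 87 is francium.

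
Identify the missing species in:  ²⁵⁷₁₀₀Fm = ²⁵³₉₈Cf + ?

alpha particle

Conserve mass number: 257 = 253 + A, so A = 4.
Conserve atomic number: 100 = 98 + Z, so Z = 2.
A = 4 and Z = 2 is ⁴₂He — an alpha particle.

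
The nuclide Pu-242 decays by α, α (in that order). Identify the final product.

Th-234

Start: (A, Z) = (242, 94).
After α: (238, 92).
After α: (234, 90).
Z = 90 is thorium.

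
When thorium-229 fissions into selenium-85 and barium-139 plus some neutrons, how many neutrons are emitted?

Conserve mass number: 229 = 85 + 139 + k, so k = 229 − 224 = 5.
Check atomic number: 90 = 34 + 56 + 0 = 90. ✓

5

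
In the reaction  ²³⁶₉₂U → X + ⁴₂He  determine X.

Conserve mass number: 236 = A + 4, so A = 232.
Conserve atomic number: 92 = Z + 2, so Z = 90.
Z = 90 is thorium, so the species is ²³²₉₀Th.

Th-232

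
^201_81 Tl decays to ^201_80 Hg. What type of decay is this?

beta-plus decay or electron capture

ΔA = 201 − 201 = 0; ΔZ = 80 − 81 = -1.
A is unchanged and Z drops by 1 — a proton has become a neutron (β⁺ emission or electron capture).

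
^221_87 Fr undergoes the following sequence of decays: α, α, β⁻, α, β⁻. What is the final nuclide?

Bi-209

Start: (A, Z) = (221, 87).
After α: (217, 85).
After α: (213, 83).
After β⁻: (213, 84).
After α: (209, 82).
After β⁻: (209, 83).
Z = 83 is bismuth.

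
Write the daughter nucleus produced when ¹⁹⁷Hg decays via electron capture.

Electron capture: mass number changes by +0, atomic number by -1.
A: 197 = 197; Z: 80 − 1 = 79.
Z = 79 is gold, so the daughter is ¹⁹⁷Au.

Au-197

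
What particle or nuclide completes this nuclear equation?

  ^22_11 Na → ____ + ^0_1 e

Ne-22

Conserve mass number: 22 = A + 0, so A = 22.
Conserve atomic number: 11 = Z + 1, so Z = 10.
Z = 10 is neon, so the species is ^22_10 Ne.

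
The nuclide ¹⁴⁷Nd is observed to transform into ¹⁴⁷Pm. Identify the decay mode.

beta-minus decay

ΔA = 147 − 147 = 0; ΔZ = 61 − 60 = +1.
A is unchanged and Z rises by 1 — a neutron has become a proton (β⁻ decay).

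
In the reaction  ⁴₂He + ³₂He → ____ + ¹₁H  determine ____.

Conserve mass number: 4 + 3 = A + 1, so A = 6.
Conserve atomic number: 2 + 2 = Z + 1, so Z = 3.
Z = 3 is lithium, so the species is ⁶₃Li.

Li-6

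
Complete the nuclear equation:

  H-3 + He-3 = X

Li-6

Conserve mass number: 3 + 3 = A, so A = 6.
Conserve atomic number: 1 + 2 = Z, so Z = 3.
Z = 3 is lithium, so the species is Li-6.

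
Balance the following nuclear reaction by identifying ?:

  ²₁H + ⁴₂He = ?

Li-6

Conserve mass number: 2 + 4 = A, so A = 6.
Conserve atomic number: 1 + 2 = Z, so Z = 3.
Z = 3 is lithium, so the species is ⁶₃Li.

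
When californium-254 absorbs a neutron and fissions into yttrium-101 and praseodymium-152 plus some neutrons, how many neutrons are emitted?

Conserve mass number: 255 = 101 + 152 + k, so k = 255 − 253 = 2.
Check atomic number: 98 = 39 + 59 + 0 = 98. ✓

2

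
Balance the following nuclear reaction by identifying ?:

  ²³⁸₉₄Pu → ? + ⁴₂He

Conserve mass number: 238 = A + 4, so A = 234.
Conserve atomic number: 94 = Z + 2, so Z = 92.
Z = 92 is uranium, so the species is ²³⁴₉₂U.

U-234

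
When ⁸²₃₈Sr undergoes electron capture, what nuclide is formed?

Rb-82

Electron capture: mass number changes by +0, atomic number by -1.
A: 82 = 82; Z: 38 − 1 = 37.
Z = 37 is rubidium, so the daughter is ⁸²₃₇Rb.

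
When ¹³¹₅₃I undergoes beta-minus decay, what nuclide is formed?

Beta-minus decay: mass number changes by +0, atomic number by +1.
A: 131 = 131; Z: 53 + 1 = 54.
Z = 54 is xenon, so the daughter is ¹³¹₅₄Xe.

Xe-131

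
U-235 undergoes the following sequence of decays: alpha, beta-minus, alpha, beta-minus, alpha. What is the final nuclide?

Ra-223

Start: (A, Z) = (235, 92).
After α: (231, 90).
After β⁻: (231, 91).
After α: (227, 89).
After β⁻: (227, 90).
After α: (223, 88).
Z = 88 is radium.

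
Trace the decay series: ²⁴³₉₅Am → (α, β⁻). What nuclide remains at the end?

Start: (A, Z) = (243, 95).
After α: (239, 93).
After β⁻: (239, 94).
Z = 94 is plutonium.

Pu-239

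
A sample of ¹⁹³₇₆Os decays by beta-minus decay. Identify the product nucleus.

Ir-193

Beta-minus decay: mass number changes by +0, atomic number by +1.
A: 193 = 193; Z: 76 + 1 = 77.
Z = 77 is iridium, so the daughter is ¹⁹³₇₇Ir.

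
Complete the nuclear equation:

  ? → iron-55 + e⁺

Conserve mass number: A = 55 + 0, so A = 55.
Conserve atomic number: Z = 26 + 1, so Z = 27.
Z = 27 is cobalt, so the species is cobalt-55.

Co-55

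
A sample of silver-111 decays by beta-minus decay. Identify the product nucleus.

Beta-minus decay: mass number changes by +0, atomic number by +1.
A: 111 = 111; Z: 47 + 1 = 48.
Z = 48 is cadmium, so the daughter is cadmium-111.

Cd-111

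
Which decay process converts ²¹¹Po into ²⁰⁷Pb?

alpha decay

ΔA = 207 − 211 = -4; ΔZ = 82 − 84 = -2.
A drops by 4 and Z drops by 2 — the signature of alpha emission.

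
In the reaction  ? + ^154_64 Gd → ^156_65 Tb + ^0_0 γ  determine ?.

Conserve mass number: A + 154 = 156 + 0, so A = 2.
Conserve atomic number: Z + 64 = 65 + 0, so Z = 1.
A = 2 and Z = 1 is ^2_1 H — a deuteron.

deuteron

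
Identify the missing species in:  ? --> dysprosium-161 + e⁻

Tb-161

Conserve mass number: A = 161 + 0, so A = 161.
Conserve atomic number: Z = 66 − 1, so Z = 65.
Z = 65 is terbium, so the species is terbium-161.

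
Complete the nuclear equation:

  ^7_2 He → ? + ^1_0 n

He-6

Conserve mass number: 7 = A + 1, so A = 6.
Conserve atomic number: 2 = Z + 0, so Z = 2.
Z = 2 is helium, so the species is ^6_2 He.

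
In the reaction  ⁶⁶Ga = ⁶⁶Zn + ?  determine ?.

positron

Conserve mass number: 66 = 66 + A, so A = 0.
Conserve atomic number: 31 = 30 + Z, so Z = 1.
A = 0 and Z = 1 is e⁺ — a positron.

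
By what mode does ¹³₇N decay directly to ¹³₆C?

beta-plus decay or electron capture

ΔA = 13 − 13 = 0; ΔZ = 6 − 7 = -1.
A is unchanged and Z drops by 1 — a proton has become a neutron (β⁺ emission or electron capture).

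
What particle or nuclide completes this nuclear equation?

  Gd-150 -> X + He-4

Sm-146

Conserve mass number: 150 = A + 4, so A = 146.
Conserve atomic number: 64 = Z + 2, so Z = 62.
Z = 62 is samarium, so the species is Sm-146.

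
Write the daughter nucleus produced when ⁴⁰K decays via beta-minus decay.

Ca-40

Beta-minus decay: mass number changes by +0, atomic number by +1.
A: 40 = 40; Z: 19 + 1 = 20.
Z = 20 is calcium, so the daughter is ⁴⁰Ca.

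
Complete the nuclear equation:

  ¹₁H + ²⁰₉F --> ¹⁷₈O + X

Conserve mass number: 1 + 20 = 17 + A, so A = 4.
Conserve atomic number: 1 + 9 = 8 + Z, so Z = 2.
A = 4 and Z = 2 is ⁴₂He — an alpha particle.

alpha particle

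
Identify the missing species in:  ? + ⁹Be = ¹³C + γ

alpha particle

Conserve mass number: A + 9 = 13 + 0, so A = 4.
Conserve atomic number: Z + 4 = 6 + 0, so Z = 2.
A = 4 and Z = 2 is ⁴He — an alpha particle.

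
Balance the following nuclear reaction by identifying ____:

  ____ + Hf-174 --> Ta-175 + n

deuteron

Conserve mass number: A + 174 = 175 + 1, so A = 2.
Conserve atomic number: Z + 72 = 73 + 0, so Z = 1.
A = 2 and Z = 1 is H-2 — a deuteron.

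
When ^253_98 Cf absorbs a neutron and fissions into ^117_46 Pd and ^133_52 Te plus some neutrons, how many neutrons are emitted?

4

Conserve mass number: 254 = 117 + 133 + k, so k = 254 − 250 = 4.
Check atomic number: 98 = 46 + 52 + 0 = 98. ✓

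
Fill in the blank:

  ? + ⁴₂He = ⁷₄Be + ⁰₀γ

He-3

Conserve mass number: A + 4 = 7 + 0, so A = 3.
Conserve atomic number: Z + 2 = 4 + 0, so Z = 2.
Z = 2 is helium, so the species is ³₂He.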